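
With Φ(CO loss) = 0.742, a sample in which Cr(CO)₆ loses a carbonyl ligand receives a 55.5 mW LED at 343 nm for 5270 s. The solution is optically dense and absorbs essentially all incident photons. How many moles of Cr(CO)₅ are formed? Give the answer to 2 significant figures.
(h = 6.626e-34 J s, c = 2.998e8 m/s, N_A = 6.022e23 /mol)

6.2e-4 mol

Photon energy at 343 nm: hc/λ = (6.626e-34)(2.998e8)/(343e-9) = 5.791e-19 J.
Energy delivered: (55.5 mW)(5270 s) = 292.5 J.
Photons incident: 292.5 / 5.791e-19 = 5.051e20, i.e. 5.051e20/6.022e23 = 8.388e-4 mol.
Product: Φ × n_abs = 0.742 × 8.388e-4 = 6.224e-4 mol.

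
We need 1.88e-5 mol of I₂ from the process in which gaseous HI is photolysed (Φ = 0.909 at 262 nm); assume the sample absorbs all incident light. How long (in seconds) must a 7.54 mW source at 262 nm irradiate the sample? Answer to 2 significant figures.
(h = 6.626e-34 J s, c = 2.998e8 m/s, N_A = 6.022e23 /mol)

t ≈ 1300 s

Photons that must be absorbed: 1.88e-5 / 0.909 = 2.068e-5 mol.
Photon energy: hc/λ = 7.582e-19 J; per mole, 4.566e5 J mol⁻¹.
Energy required: 2.068e-5 × 4.566e5 = 9.442 J.
Time: 9.442 J / 0.00754 W = 1300 s.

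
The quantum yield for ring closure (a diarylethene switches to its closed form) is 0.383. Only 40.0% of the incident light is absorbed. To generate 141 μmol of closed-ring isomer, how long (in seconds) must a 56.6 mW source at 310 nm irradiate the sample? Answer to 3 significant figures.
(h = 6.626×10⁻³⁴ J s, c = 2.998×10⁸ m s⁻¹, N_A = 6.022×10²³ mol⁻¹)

t ≈ 6270 s

Product: 141 μmol = 1.41×10⁻⁴ mol.
Photons that must be absorbed: 1.41×10⁻⁴ / 0.383 = 3.681×10⁻⁴ mol.
Incident photons needed: 3.681×10⁻⁴ / 0.400 = 9.203×10⁻⁴ mol.
Photon energy: hc/λ = 6.408×10⁻¹⁹ J; per mole, 3.859×10⁵ J mol⁻¹.
Energy required: 9.203×10⁻⁴ × 3.859×10⁵ = 355.1 J.
Time: 355.1 J / 0.0566 W = 6270 s.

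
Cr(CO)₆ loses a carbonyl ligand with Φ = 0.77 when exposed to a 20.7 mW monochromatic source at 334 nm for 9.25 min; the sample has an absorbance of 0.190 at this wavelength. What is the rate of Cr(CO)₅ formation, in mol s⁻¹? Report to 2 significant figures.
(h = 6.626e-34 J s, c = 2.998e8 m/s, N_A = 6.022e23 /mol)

1.6e-8 mol s⁻¹

Photon energy at 334 nm: hc/λ = (6.626e-34)(2.998e8)/(334e-9) = 5.948e-19 J.
Energy delivered: (20.7 mW)(555 s) = 11.49 J.
Photons incident: 11.49 / 5.948e-19 = 1.932e19, i.e. 1.932e19/6.022e23 = 3.208e-5 mol.
Fraction absorbed: 1 − 10^(−0.190) = 0.3543.
Photons absorbed: 0.3543 × 3.208e-5 = 1.137e-5 mol.
Product formed: 0.77 × 1.137e-5 = 8.755e-6 mol.
Rate: 8.755e-6 / 555 s = 1.6e-8 mol s⁻¹.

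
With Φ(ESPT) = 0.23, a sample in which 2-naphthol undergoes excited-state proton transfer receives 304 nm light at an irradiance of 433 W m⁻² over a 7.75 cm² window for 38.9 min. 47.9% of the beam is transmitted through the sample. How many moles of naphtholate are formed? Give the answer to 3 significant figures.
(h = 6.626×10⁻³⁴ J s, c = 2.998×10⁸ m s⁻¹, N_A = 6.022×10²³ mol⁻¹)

2.39×10⁻⁴ mol

Photon energy at 304 nm: hc/λ = (6.626×10⁻³⁴)(2.998×10⁸)/(304×10⁻⁹) = 6.534×10⁻¹⁹ J.
Energy delivered: (433 W m⁻²)(7.75×10⁻⁴ m²)(2334 s) = 783.2 J.
Photons incident: 783.2 / 6.534×10⁻¹⁹ = 1.199×10²¹, i.e. 1.199×10²¹/6.022×10²³ = 0.001991 mol.
Fraction absorbed: 1 − 47.9/100 = 0.5210.
Photons absorbed: 0.5210 × 0.001991 = 0.001037 mol.
Product: Φ × n_abs = 0.23 × 0.001037 = 2.385×10⁻⁴ mol.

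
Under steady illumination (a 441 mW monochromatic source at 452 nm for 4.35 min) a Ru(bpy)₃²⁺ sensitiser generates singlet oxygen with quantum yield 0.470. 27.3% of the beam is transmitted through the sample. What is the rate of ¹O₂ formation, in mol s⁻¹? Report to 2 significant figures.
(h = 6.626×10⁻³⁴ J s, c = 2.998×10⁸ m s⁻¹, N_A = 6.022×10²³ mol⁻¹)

Photon energy at 452 nm: hc/λ = (6.626×10⁻³⁴)(2.998×10⁸)/(452×10⁻⁹) = 4.395×10⁻¹⁹ J.
Energy delivered: (441 mW)(261 s) = 115.1 J.
Photons incident: 115.1 / 4.395×10⁻¹⁹ = 2.619×10²⁰, i.e. 2.619×10²⁰/6.022×10²³ = 4.349×10⁻⁴ mol.
Fraction absorbed: 1 − 27.3/100 = 0.7270.
Photons absorbed: 0.7270 × 4.349×10⁻⁴ = 3.162×10⁻⁴ mol.
Product formed: 0.470 × 3.162×10⁻⁴ = 1.486×10⁻⁴ mol.
Rate: 1.486×10⁻⁴ / 261 s = 5.7×10⁻⁷ mol s⁻¹.

5.7×10⁻⁷ mol s⁻¹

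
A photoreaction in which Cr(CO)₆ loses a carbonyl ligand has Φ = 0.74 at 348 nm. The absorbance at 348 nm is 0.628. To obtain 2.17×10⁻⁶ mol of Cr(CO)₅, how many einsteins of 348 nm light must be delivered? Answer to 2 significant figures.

Photons that must be absorbed: 2.17×10⁻⁶ / 0.74 = 2.932×10⁻⁶ mol.
Fraction absorbed: 1 − 10^(−0.628) = 0.7645.
Incident photons needed: 2.932×10⁻⁶ / 0.7645 = 3.835×10⁻⁶ mol.

3.8×10⁻⁶ einstein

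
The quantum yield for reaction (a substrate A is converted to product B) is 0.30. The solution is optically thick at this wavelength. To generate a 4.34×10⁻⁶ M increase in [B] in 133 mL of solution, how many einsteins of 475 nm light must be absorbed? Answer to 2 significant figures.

1.9×10⁻⁶ einstein

Product: (4.34×10⁻⁶ M)(0.133 L) = 5.772×10⁻⁷ mol.
Photons that must be absorbed: 5.772×10⁻⁷ / 0.30 = 1.924×10⁻⁶ mol.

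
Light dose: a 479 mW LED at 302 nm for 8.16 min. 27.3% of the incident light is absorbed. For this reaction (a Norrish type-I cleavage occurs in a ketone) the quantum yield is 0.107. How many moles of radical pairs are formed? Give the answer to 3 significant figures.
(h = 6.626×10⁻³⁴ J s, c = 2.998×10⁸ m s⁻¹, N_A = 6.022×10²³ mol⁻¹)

1.73×10⁻⁵ mol

Photon energy at 302 nm: hc/λ = (6.626×10⁻³⁴)(2.998×10⁸)/(302×10⁻⁹) = 6.578×10⁻¹⁹ J.
Energy delivered: (479 mW)(489.6 s) = 234.5 J.
Photons incident: 234.5 / 6.578×10⁻¹⁹ = 3.565×10²⁰, i.e. 3.565×10²⁰/6.022×10²³ = 5.920×10⁻⁴ mol.
Photons absorbed: 0.273 × 5.920×10⁻⁴ = 1.616×10⁻⁴ mol.
Product: Φ × n_abs = 0.107 × 1.616×10⁻⁴ = 1.729×10⁻⁵ mol.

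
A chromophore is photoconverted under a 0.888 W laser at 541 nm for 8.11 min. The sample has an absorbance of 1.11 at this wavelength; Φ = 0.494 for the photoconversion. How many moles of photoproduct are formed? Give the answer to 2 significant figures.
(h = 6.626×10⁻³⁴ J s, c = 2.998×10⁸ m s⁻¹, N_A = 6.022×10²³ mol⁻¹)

8.9×10⁻⁴ mol

Photon energy at 541 nm: hc/λ = (6.626×10⁻³⁴)(2.998×10⁸)/(541×10⁻⁹) = 3.672×10⁻¹⁹ J.
Energy delivered: (0.888 W)(486.6 s) = 432.1 J.
Photons incident: 432.1 / 3.672×10⁻¹⁹ = 1.177×10²¹, i.e. 1.177×10²¹/6.022×10²³ = 0.001955 mol.
Fraction absorbed: 1 − 10^(−1.11) = 0.9224.
Photons absorbed: 0.9224 × 0.001955 = 0.001803 mol.
Product: Φ × n_abs = 0.494 × 0.001803 = 8.907×10⁻⁴ mol.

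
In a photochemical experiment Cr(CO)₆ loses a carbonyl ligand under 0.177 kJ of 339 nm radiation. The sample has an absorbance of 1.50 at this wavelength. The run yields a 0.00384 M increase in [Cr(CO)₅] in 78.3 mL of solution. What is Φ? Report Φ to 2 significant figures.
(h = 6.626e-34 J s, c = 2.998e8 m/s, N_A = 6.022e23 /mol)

Φ = 0.62

Product: (0.00384 M)(0.0783 L) = 3.007e-4 mol.
Photon energy at 339 nm: hc/λ = (6.626e-34)(2.998e8)/(339e-9) = 5.860e-19 J.
Incident energy: 0.177 kJ = 177 J.
Photons incident: 177 / 5.860e-19 = 3.020e20, i.e. 3.020e20/6.022e23 = 5.015e-4 mol.
Fraction absorbed: 1 − 10^(−1.50) = 0.9684.
Photons absorbed: 0.9684 × 5.015e-4 = 4.857e-4 mol.
Φ = 3.007e-4 mol / 4.857e-4 mol photons = 0.62.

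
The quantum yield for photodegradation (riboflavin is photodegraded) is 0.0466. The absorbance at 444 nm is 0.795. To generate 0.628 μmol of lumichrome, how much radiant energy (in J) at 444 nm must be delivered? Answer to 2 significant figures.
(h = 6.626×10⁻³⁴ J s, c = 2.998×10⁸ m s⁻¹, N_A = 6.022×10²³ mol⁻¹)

Product: 0.628 μmol = 6.28×10⁻⁷ mol.
Photons that must be absorbed: 6.28×10⁻⁷ / 0.0466 = 1.348×10⁻⁵ mol.
Fraction absorbed: 1 − 10^(−0.795) = 0.8397.
Incident photons needed: 1.348×10⁻⁵ / 0.8397 = 1.605×10⁻⁵ mol.
Photon energy: hc/λ = 4.474×10⁻¹⁹ J; per mole, 2.694×10⁵ J mol⁻¹.
Energy required: 1.605×10⁻⁵ × 2.694×10⁵ = 4.3 J.

4.3 J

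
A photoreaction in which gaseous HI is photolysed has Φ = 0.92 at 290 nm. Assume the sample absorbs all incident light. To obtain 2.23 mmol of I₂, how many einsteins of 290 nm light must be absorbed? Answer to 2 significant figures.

0.0024 einstein

Product: 2.23 mmol = 0.00223 mol.
Photons that must be absorbed: 0.00223 / 0.92 = 0.002424 mol.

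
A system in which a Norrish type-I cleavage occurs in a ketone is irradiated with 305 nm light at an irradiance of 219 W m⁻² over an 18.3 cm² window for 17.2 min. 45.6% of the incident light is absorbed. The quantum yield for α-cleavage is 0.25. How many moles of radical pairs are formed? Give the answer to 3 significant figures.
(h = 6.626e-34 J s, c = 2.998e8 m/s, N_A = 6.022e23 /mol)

1.20e-4 mol

Photon energy at 305 nm: hc/λ = (6.626e-34)(2.998e8)/(305e-9) = 6.513e-19 J.
Energy delivered: (219 W m⁻²)(18.3e-4 m²)(1032 s) = 413.6 J.
Photons incident: 413.6 / 6.513e-19 = 6.350e20, i.e. 6.350e20/6.022e23 = 0.001054 mol.
Photons absorbed: 0.456 × 0.001054 = 4.806e-4 mol.
Product: Φ × n_abs = 0.25 × 4.806e-4 = 1.202e-4 mol.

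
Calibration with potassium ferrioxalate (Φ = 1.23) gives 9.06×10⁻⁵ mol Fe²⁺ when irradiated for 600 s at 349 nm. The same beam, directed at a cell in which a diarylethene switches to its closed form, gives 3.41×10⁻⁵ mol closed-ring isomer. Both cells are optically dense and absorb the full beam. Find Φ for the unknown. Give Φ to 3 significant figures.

Photons absorbed by the actinometer: 9.06×10⁻⁵ / 1.23 = 7.366×10⁻⁵ mol.
Φ(unknown) = 3.41×10⁻⁵ / 7.366×10⁻⁵ = 0.463.

Φ = 0.463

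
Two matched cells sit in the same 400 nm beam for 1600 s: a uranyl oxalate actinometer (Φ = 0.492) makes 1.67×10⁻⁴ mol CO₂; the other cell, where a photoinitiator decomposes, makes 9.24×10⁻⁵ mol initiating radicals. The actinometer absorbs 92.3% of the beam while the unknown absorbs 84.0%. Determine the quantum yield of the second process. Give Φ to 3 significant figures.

Photons absorbed by the actinometer: 1.67×10⁻⁴ / 0.492 = 3.394×10⁻⁴ mol.
Incident flux: 3.394×10⁻⁴ / 0.923 = 3.677×10⁻⁴ einstein.
Absorbed by unknown: 0.840 × 3.677×10⁻⁴ = 3.089×10⁻⁴ mol.
Φ(unknown) = 9.24×10⁻⁵ / 3.089×10⁻⁴ = 0.299.

Φ = 0.299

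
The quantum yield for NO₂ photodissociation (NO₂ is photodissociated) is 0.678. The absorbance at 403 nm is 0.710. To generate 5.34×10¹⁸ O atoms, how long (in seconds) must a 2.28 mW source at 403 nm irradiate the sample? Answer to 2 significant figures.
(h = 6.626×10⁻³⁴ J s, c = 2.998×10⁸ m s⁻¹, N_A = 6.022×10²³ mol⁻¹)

Product: 5.34×10¹⁸ / 6.022×10²³ = 8.867×10⁻⁶ mol.
Photons that must be absorbed: 8.867×10⁻⁶ / 0.678 = 1.308×10⁻⁵ mol.
Fraction absorbed: 1 − 10^(−0.710) = 0.8050.
Incident photons needed: 1.308×10⁻⁵ / 0.8050 = 1.625×10⁻⁵ mol.
Photon energy: hc/λ = 4.929×10⁻¹⁹ J; per mole, 2.968×10⁵ J mol⁻¹.
Energy required: 1.625×10⁻⁵ × 2.968×10⁵ = 4.823 J.
Time: 4.823 J / 0.00228 W = 2100 s.

t ≈ 2100 s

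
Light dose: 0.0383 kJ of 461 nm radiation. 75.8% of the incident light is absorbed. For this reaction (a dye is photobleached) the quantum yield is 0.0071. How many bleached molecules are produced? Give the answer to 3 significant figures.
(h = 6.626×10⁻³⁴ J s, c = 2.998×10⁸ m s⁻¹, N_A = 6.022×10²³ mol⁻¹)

Photon energy at 461 nm: hc/λ = (6.626×10⁻³⁴)(2.998×10⁸)/(461×10⁻⁹) = 4.309×10⁻¹⁹ J.
Incident energy: 0.0383 kJ = 38.3 J.
Photons incident: 38.3 / 4.309×10⁻¹⁹ = 8.888×10¹⁹, i.e. 8.888×10¹⁹/6.022×10²³ = 1.476×10⁻⁴ mol.
Photons absorbed: 0.758 × 1.476×10⁻⁴ = 1.119×10⁻⁴ mol.
Product: Φ × n_abs = 0.0071 × 1.119×10⁻⁴ = 7.945×10⁻⁷ mol.
As a count: 7.945×10⁻⁷ × 6.022×10²³ = 4.78×10¹⁷.

4.78×10¹⁷ bleached molecules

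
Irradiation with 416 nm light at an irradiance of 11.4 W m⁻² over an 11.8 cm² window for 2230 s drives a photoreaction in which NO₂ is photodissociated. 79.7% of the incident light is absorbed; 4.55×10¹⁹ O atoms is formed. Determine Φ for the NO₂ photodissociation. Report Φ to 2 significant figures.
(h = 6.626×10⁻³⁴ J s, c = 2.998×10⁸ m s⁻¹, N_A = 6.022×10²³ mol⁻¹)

Φ = 0.91

Product: 4.55×10¹⁹ / 6.022×10²³ = 7.556×10⁻⁵ mol.
Photon energy at 416 nm: hc/λ = (6.626×10⁻³⁴)(2.998×10⁸)/(416×10⁻⁹) = 4.775×10⁻¹⁹ J.
Energy delivered: (11.4 W m⁻²)(11.8×10⁻⁴ m²)(2230 s) = 30.00 J.
Photons incident: 30.00 / 4.775×10⁻¹⁹ = 6.283×10¹⁹, i.e. 6.283×10¹⁹/6.022×10²³ = 1.043×10⁻⁴ mol.
Photons absorbed: 0.797 × 1.043×10⁻⁴ = 8.313×10⁻⁵ mol.
Φ = 7.556×10⁻⁵ mol / 8.313×10⁻⁵ mol photons = 0.91.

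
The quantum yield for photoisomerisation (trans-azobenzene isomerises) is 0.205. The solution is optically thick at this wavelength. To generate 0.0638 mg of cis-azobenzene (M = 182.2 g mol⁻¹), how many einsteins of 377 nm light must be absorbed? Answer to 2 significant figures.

1.7×10⁻⁶ einstein

Product: 0.0638 mg / 182.2 g mol⁻¹ = 3.502×10⁻⁷ mol.
Photons that must be absorbed: 3.502×10⁻⁷ / 0.205 = 1.708×10⁻⁶ mol.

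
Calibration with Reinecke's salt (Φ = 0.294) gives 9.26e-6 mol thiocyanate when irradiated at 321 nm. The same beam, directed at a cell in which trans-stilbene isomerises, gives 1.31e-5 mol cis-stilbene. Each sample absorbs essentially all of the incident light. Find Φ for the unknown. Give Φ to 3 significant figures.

Photons absorbed by the actinometer: 9.26e-6 / 0.294 = 3.150e-5 mol.
Φ(unknown) = 1.31e-5 / 3.150e-5 = 0.416.

Φ = 0.416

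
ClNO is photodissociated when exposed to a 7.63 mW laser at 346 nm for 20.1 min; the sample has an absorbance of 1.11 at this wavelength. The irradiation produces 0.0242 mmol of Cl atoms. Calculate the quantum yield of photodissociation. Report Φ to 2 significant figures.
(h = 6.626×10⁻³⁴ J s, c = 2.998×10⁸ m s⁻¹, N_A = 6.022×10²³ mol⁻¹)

Product: 0.0242 mmol = 2.42×10⁻⁵ mol.
Photon energy at 346 nm: hc/λ = (6.626×10⁻³⁴)(2.998×10⁸)/(346×10⁻⁹) = 5.741×10⁻¹⁹ J.
Energy delivered: (7.63 mW)(1206 s) = 9.202 J.
Photons incident: 9.202 / 5.741×10⁻¹⁹ = 1.603×10¹⁹, i.e. 1.603×10¹⁹/6.022×10²³ = 2.662×10⁻⁵ mol.
Fraction absorbed: 1 − 10^(−1.11) = 0.9224.
Photons absorbed: 0.9224 × 2.662×10⁻⁵ = 2.455×10⁻⁵ mol.
Φ = 2.42×10⁻⁵ mol / 2.455×10⁻⁵ mol photons = 0.99.

Φ = 0.99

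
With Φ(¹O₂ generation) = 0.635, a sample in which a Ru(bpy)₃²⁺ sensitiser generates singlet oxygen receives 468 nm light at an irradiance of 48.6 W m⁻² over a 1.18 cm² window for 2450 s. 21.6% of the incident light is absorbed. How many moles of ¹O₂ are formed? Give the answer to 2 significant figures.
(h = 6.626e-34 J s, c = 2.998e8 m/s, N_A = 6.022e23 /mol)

7.5e-6 mol

Photon energy at 468 nm: hc/λ = (6.626e-34)(2.998e8)/(468e-9) = 4.245e-19 J.
Energy delivered: (48.6 W m⁻²)(1.18e-4 m²)(2450 s) = 14.05 J.
Photons incident: 14.05 / 4.245e-19 = 3.310e19, i.e. 3.310e19/6.022e23 = 5.497e-5 mol.
Photons absorbed: 0.216 × 5.497e-5 = 1.187e-5 mol.
Product: Φ × n_abs = 0.635 × 1.187e-5 = 7.537e-6 mol.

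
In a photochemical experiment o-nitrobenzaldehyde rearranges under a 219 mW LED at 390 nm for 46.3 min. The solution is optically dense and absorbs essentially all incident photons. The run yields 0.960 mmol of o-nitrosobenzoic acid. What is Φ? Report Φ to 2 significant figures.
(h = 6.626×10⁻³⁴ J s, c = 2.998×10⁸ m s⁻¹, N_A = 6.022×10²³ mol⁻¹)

Φ = 0.48

Product: 0.960 mmol = 9.60×10⁻⁴ mol.
Photon energy at 390 nm: hc/λ = (6.626×10⁻³⁴)(2.998×10⁸)/(390×10⁻⁹) = 5.094×10⁻¹⁹ J.
Energy delivered: (219 mW)(2778 s) = 608.4 J.
Photons incident: 608.4 / 5.094×10⁻¹⁹ = 1.194×10²¹, i.e. 1.194×10²¹/6.022×10²³ = 0.001983 mol.
Φ = 9.60×10⁻⁴ mol / 0.001983 mol photons = 0.48.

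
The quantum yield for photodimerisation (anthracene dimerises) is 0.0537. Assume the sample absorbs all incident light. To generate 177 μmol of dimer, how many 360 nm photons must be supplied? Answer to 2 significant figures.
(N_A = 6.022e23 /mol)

2.0e21 photons

Product: 177 μmol = 1.77e-4 mol.
Photons that must be absorbed: 1.77e-4 / 0.0537 = 0.003296 mol.
Photon count: 0.003296 × 6.022e23 = 2.0e21.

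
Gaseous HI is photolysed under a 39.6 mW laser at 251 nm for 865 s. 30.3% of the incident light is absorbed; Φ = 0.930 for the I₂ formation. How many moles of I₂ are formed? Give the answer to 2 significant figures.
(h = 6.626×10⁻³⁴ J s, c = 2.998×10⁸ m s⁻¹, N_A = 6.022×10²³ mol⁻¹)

2.0×10⁻⁵ mol

Photon energy at 251 nm: hc/λ = (6.626×10⁻³⁴)(2.998×10⁸)/(251×10⁻⁹) = 7.914×10⁻¹⁹ J.
Energy delivered: (39.6 mW)(865 s) = 34.25 J.
Photons incident: 34.25 / 7.914×10⁻¹⁹ = 4.328×10¹⁹, i.e. 4.328×10¹⁹/6.022×10²³ = 7.187×10⁻⁵ mol.
Photons absorbed: 0.303 × 7.187×10⁻⁵ = 2.178×10⁻⁵ mol.
Product: Φ × n_abs = 0.930 × 2.178×10⁻⁵ = 2.026×10⁻⁵ mol.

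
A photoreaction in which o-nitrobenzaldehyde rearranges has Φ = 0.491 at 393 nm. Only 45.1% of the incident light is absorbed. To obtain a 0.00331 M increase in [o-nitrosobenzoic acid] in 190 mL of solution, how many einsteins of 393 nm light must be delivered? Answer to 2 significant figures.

Product: (0.00331 M)(0.19 L) = 6.289e-4 mol.
Photons that must be absorbed: 6.289e-4 / 0.491 = 0.001281 mol.
Incident photons needed: 0.001281 / 0.451 = 0.002840 mol.

0.0028 einstein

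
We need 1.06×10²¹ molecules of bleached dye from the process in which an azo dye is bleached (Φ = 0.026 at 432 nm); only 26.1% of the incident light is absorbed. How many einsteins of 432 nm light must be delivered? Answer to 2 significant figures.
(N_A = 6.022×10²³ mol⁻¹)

0.26 einstein

Product: 1.06×10²¹ / 6.022×10²³ = 0.001760 mol.
Photons that must be absorbed: 0.001760 / 0.026 = 0.06769 mol.
Incident photons needed: 0.06769 / 0.261 = 0.2593 mol.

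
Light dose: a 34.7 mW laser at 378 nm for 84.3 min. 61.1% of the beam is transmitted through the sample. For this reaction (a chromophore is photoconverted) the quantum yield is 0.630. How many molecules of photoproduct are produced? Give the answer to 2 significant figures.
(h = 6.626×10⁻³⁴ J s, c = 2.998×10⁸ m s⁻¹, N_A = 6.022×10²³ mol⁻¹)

Photon energy at 378 nm: hc/λ = (6.626×10⁻³⁴)(2.998×10⁸)/(378×10⁻⁹) = 5.255×10⁻¹⁹ J.
Energy delivered: (34.7 mW)(5058 s) = 175.5 J.
Photons incident: 175.5 / 5.255×10⁻¹⁹ = 3.340×10²⁰, i.e. 3.340×10²⁰/6.022×10²³ = 5.546×10⁻⁴ mol.
Fraction absorbed: 1 − 61.1/100 = 0.3890.
Photons absorbed: 0.3890 × 5.546×10⁻⁴ = 2.157×10⁻⁴ mol.
Product: Φ × n_abs = 0.630 × 2.157×10⁻⁴ = 1.359×10⁻⁴ mol.
As a count: 1.359×10⁻⁴ × 6.022×10²³ = 8.2×10¹⁹.

8.2×10¹⁹ molecules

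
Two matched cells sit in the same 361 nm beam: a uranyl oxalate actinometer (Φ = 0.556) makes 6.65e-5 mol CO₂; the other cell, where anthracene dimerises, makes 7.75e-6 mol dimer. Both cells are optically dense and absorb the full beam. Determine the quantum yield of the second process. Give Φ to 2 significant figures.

Photons absorbed by the actinometer: 6.65e-5 / 0.556 = 1.196e-4 mol.
Φ(unknown) = 7.75e-6 / 1.196e-4 = 0.065.

Φ = 0.065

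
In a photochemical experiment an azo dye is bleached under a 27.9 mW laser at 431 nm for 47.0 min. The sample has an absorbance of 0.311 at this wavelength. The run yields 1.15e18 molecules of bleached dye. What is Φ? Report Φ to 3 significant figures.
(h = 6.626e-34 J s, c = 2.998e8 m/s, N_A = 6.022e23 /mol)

Φ = 0.0132

Product: 1.15e18 / 6.022e23 = 1.910e-6 mol.
Photon energy at 431 nm: hc/λ = (6.626e-34)(2.998e8)/(431e-9) = 4.609e-19 J.
Energy delivered: (27.9 mW)(2820 s) = 78.68 J.
Photons incident: 78.68 / 4.609e-19 = 1.707e20, i.e. 1.707e20/6.022e23 = 2.835e-4 mol.
Fraction absorbed: 1 − 10^(−0.311) = 0.5113.
Photons absorbed: 0.5113 × 2.835e-4 = 1.450e-4 mol.
Φ = 1.910e-6 mol / 1.450e-4 mol photons = 0.0132.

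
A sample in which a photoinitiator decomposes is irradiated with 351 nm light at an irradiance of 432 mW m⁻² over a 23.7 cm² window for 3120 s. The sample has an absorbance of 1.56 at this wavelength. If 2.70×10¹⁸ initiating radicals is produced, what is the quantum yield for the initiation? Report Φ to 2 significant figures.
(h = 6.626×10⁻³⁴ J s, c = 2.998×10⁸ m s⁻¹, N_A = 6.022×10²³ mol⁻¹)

Φ = 0.49

Product: 2.70×10¹⁸ / 6.022×10²³ = 4.484×10⁻⁶ mol.
Photon energy at 351 nm: hc/λ = (6.626×10⁻³⁴)(2.998×10⁸)/(351×10⁻⁹) = 5.659×10⁻¹⁹ J.
Energy delivered: (432 mW m⁻²)(23.7×10⁻⁴ m²)(3120 s) = 3.194 J.
Photons incident: 3.194 / 5.659×10⁻¹⁹ = 5.644×10¹⁸, i.e. 5.644×10¹⁸/6.022×10²³ = 9.372×10⁻⁶ mol.
Fraction absorbed: 1 − 10^(−1.56) = 0.9725.
Photons absorbed: 0.9725 × 9.372×10⁻⁶ = 9.114×10⁻⁶ mol.
Φ = 4.484×10⁻⁶ mol / 9.114×10⁻⁶ mol photons = 0.49.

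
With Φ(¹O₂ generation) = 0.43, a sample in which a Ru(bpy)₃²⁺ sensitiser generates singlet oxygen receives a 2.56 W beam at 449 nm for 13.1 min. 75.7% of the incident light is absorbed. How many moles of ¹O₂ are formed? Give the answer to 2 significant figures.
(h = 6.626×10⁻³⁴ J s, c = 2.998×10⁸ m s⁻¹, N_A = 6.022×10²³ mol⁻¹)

Photon energy at 449 nm: hc/λ = (6.626×10⁻³⁴)(2.998×10⁸)/(449×10⁻⁹) = 4.424×10⁻¹⁹ J.
Energy delivered: (2.56 W)(786 s) = 2012 J.
Photons incident: 2012 / 4.424×10⁻¹⁹ = 4.548×10²¹, i.e. 4.548×10²¹/6.022×10²³ = 0.007552 mol.
Photons absorbed: 0.757 × 0.007552 = 0.005717 mol.
Product: Φ × n_abs = 0.43 × 0.005717 = 0.002458 mol.

0.0025 mol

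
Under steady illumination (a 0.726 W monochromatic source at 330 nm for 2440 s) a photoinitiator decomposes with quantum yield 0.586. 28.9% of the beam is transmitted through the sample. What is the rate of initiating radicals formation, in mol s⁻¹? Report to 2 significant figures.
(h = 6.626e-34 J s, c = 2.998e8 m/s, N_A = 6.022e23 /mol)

8.3e-7 mol s⁻¹

Photon energy at 330 nm: hc/λ = (6.626e-34)(2.998e8)/(330e-9) = 6.020e-19 J.
Energy delivered: (0.726 W)(2440 s) = 1771 J.
Photons incident: 1771 / 6.020e-19 = 2.942e21, i.e. 2.942e21/6.022e23 = 0.004885 mol.
Fraction absorbed: 1 − 28.9/100 = 0.7110.
Photons absorbed: 0.7110 × 0.004885 = 0.003473 mol.
Product formed: 0.586 × 0.003473 = 0.002035 mol.
Rate: 0.002035 / 2440 s = 8.3e-7 mol s⁻¹.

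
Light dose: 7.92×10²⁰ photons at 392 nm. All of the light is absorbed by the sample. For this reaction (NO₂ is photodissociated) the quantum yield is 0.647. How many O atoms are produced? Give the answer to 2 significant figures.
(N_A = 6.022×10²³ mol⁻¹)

Moles of photons: 7.92×10²⁰ / 6.022×10²³ = 0.001315 mol.
Product: Φ × n_abs = 0.647 × 0.001315 = 8.508×10⁻⁴ mol.
As a count: 8.508×10⁻⁴ × 6.022×10²³ = 5.1×10²⁰.

5.1×10²⁰ atoms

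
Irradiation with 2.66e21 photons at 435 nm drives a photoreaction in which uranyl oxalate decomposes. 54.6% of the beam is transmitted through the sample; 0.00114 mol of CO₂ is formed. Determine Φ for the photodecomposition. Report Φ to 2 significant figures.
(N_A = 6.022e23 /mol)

Moles of photons: 2.66e21 / 6.022e23 = 0.004417 mol.
Fraction absorbed: 1 − 54.6/100 = 0.4540.
Photons absorbed: 0.4540 × 0.004417 = 0.002005 mol.
Φ = 0.00114 mol / 0.002005 mol photons = 0.57.

Φ = 0.57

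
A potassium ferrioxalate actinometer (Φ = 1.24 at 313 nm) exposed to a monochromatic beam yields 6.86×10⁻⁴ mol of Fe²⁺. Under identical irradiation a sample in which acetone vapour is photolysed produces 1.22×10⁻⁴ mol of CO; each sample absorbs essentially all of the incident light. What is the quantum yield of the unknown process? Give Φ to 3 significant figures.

Φ = 0.221

Photons absorbed by the actinometer: 6.86×10⁻⁴ / 1.24 = 5.532×10⁻⁴ mol.
Φ(unknown) = 1.22×10⁻⁴ / 5.532×10⁻⁴ = 0.221.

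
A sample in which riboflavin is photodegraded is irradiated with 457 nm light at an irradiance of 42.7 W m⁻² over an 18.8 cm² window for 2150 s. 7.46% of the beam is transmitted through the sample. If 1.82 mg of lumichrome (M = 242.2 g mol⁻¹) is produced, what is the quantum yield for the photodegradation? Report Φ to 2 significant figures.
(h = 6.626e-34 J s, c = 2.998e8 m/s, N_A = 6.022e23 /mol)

Φ = 0.012

Product: 1.82 mg / 242.2 g mol⁻¹ = 7.514e-6 mol.
Photon energy at 457 nm: hc/λ = (6.626e-34)(2.998e8)/(457e-9) = 4.347e-19 J.
Energy delivered: (42.7 W m⁻²)(18.8e-4 m²)(2150 s) = 172.6 J.
Photons incident: 172.6 / 4.347e-19 = 3.971e20, i.e. 3.971e20/6.022e23 = 6.594e-4 mol.
Fraction absorbed: 1 − 7.46/100 = 0.9254.
Photons absorbed: 0.9254 × 6.594e-4 = 6.102e-4 mol.
Φ = 7.514e-6 mol / 6.102e-4 mol photons = 0.012.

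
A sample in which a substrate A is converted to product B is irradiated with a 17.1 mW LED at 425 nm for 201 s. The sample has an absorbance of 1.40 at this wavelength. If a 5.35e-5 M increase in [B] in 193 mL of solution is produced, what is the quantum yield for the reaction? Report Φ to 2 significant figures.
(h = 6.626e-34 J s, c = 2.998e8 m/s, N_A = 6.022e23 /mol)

Product: (5.35e-5 M)(0.193 L) = 1.033e-5 mol.
Photon energy at 425 nm: hc/λ = (6.626e-34)(2.998e8)/(425e-9) = 4.674e-19 J.
Energy delivered: (17.1 mW)(201 s) = 3.437 J.
Photons incident: 3.437 / 4.674e-19 = 7.353e18, i.e. 7.353e18/6.022e23 = 1.221e-5 mol.
Fraction absorbed: 1 − 10^(−1.40) = 0.9602.
Photons absorbed: 0.9602 × 1.221e-5 = 1.172e-5 mol.
Φ = 1.033e-5 mol / 1.172e-5 mol photons = 0.88.

Φ = 0.88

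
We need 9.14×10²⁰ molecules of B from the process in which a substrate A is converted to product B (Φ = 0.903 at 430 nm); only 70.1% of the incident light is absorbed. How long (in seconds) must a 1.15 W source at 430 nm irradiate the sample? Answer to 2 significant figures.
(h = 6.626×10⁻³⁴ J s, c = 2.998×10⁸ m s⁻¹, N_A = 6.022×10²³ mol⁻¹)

t ≈ 580 s

Product: 9.14×10²⁰ / 6.022×10²³ = 0.001518 mol.
Photons that must be absorbed: 0.001518 / 0.903 = 0.001681 mol.
Incident photons needed: 0.001681 / 0.701 = 0.002398 mol.
Photon energy: hc/λ = 4.620×10⁻¹⁹ J; per mole, 2.782×10⁵ J mol⁻¹.
Energy required: 0.002398 × 2.782×10⁵ = 667.1 J.
Time: 667.1 J / 1.15 W = 580 s.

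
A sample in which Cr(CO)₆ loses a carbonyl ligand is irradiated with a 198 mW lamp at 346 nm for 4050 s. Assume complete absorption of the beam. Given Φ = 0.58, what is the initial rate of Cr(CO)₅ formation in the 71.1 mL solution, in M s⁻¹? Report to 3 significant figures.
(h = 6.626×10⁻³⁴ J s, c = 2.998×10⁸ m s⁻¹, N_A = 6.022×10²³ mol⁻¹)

4.67×10⁻⁶ M s⁻¹

Photon energy at 346 nm: hc/λ = (6.626×10⁻³⁴)(2.998×10⁸)/(346×10⁻⁹) = 5.741×10⁻¹⁹ J.
Energy delivered: (198 mW)(4050 s) = 801.9 J.
Photons incident: 801.9 / 5.741×10⁻¹⁹ = 1.397×10²¹, i.e. 1.397×10²¹/6.022×10²³ = 0.002320 mol.
Product formed: 0.58 × 0.002320 = 0.001346 mol.
Rate: 0.001346 mol / (4050 s × 0.0711 L) = 4.67×10⁻⁶ M s⁻¹.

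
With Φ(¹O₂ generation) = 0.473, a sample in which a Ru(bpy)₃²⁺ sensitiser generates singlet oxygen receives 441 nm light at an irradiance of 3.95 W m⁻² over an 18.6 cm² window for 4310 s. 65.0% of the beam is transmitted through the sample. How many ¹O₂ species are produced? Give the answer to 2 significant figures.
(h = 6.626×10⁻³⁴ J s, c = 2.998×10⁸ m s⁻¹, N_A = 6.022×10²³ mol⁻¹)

Photon energy at 441 nm: hc/λ = (6.626×10⁻³⁴)(2.998×10⁸)/(441×10⁻⁹) = 4.504×10⁻¹⁹ J.
Energy delivered: (3.95 W m⁻²)(18.6×10⁻⁴ m²)(4310 s) = 31.67 J.
Photons incident: 31.67 / 4.504×10⁻¹⁹ = 7.032×10¹⁹, i.e. 7.032×10¹⁹/6.022×10²³ = 1.168×10⁻⁴ mol.
Fraction absorbed: 1 − 65.0/100 = 0.3500.
Photons absorbed: 0.3500 × 1.168×10⁻⁴ = 4.088×10⁻⁵ mol.
Product: Φ × n_abs = 0.473 × 4.088×10⁻⁵ = 1.934×10⁻⁵ mol.
As a count: 1.934×10⁻⁵ × 6.022×10²³ = 1.2×10¹⁹.

1.2×10¹⁹ species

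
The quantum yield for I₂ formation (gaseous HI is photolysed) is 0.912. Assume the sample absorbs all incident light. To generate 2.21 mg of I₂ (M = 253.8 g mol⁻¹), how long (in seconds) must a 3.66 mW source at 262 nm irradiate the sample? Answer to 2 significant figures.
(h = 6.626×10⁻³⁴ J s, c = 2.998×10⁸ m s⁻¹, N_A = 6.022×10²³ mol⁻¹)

t ≈ 1200 s

Product: 2.21 mg / 253.8 g mol⁻¹ = 8.708×10⁻⁶ mol.
Photons that must be absorbed: 8.708×10⁻⁶ / 0.912 = 9.548×10⁻⁶ mol.
Photon energy: hc/λ = 7.582×10⁻¹⁹ J; per mole, 4.566×10⁵ J mol⁻¹.
Energy required: 9.548×10⁻⁶ × 4.566×10⁵ = 4.360 J.
Time: 4.360 J / 0.00366 W = 1200 s.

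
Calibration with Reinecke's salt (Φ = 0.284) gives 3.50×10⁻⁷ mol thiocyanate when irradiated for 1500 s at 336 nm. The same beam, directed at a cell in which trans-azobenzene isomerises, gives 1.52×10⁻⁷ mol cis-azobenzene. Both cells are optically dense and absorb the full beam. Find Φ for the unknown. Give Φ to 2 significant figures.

Photons absorbed by the actinometer: 3.50×10⁻⁷ / 0.284 = 1.232×10⁻⁶ mol.
Φ(unknown) = 1.52×10⁻⁷ / 1.232×10⁻⁶ = 0.12.

Φ = 0.12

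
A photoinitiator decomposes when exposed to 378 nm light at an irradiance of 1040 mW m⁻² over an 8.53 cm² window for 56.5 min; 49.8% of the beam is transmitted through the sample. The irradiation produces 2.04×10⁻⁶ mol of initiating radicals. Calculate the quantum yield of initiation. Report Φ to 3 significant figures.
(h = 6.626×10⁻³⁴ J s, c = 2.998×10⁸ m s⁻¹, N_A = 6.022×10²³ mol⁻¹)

Photon energy at 378 nm: hc/λ = (6.626×10⁻³⁴)(2.998×10⁸)/(378×10⁻⁹) = 5.255×10⁻¹⁹ J.
Energy delivered: (1040 mW m⁻²)(8.53×10⁻⁴ m²)(3390 s) = 3.007 J.
Photons incident: 3.007 / 5.255×10⁻¹⁹ = 5.722×10¹⁸, i.e. 5.722×10¹⁸/6.022×10²³ = 9.502×10⁻⁶ mol.
Fraction absorbed: 1 − 49.8/100 = 0.5020.
Photons absorbed: 0.5020 × 9.502×10⁻⁶ = 4.770×10⁻⁶ mol.
Φ = 2.04×10⁻⁶ mol / 4.770×10⁻⁶ mol photons = 0.428.

Φ = 0.428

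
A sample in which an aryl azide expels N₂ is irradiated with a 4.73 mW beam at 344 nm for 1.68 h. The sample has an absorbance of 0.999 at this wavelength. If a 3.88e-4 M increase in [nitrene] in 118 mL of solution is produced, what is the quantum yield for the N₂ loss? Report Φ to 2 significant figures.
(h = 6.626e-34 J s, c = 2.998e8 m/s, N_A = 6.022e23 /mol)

Product: (3.88e-4 M)(0.118 L) = 4.578e-5 mol.
Photon energy at 344 nm: hc/λ = (6.626e-34)(2.998e8)/(344e-9) = 5.775e-19 J.
Energy delivered: (4.73 mW)(6048 s) = 28.61 J.
Photons incident: 28.61 / 5.775e-19 = 4.954e19, i.e. 4.954e19/6.022e23 = 8.227e-5 mol.
Fraction absorbed: 1 − 10^(−0.999) = 0.8998.
Photons absorbed: 0.8998 × 8.227e-5 = 7.403e-5 mol.
Φ = 4.578e-5 mol / 7.403e-5 mol photons = 0.62.

Φ = 0.62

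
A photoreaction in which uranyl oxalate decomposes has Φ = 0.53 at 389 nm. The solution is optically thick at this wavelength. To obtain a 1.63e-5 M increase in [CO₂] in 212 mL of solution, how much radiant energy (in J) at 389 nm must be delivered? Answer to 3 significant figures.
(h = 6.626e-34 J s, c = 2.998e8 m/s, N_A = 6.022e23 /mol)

Product: (1.63e-5 M)(0.212 L) = 3.456e-6 mol.
Photons that must be absorbed: 3.456e-6 / 0.53 = 6.521e-6 mol.
Photon energy: hc/λ = 5.107e-19 J; per mole, 3.075e5 J mol⁻¹.
Energy required: 6.521e-6 × 3.075e5 = 2.01 J.

2.01 J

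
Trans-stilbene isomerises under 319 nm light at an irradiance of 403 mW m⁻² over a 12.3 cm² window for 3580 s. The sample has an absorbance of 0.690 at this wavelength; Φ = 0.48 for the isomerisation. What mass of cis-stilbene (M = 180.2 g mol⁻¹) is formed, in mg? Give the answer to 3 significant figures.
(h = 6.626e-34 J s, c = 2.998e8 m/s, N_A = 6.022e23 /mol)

0.326 mg

Photon energy at 319 nm: hc/λ = (6.626e-34)(2.998e8)/(319e-9) = 6.227e-19 J.
Energy delivered: (403 mW m⁻²)(12.3e-4 m²)(3580 s) = 1.775 J.
Photons incident: 1.775 / 6.227e-19 = 2.850e18, i.e. 2.850e18/6.022e23 = 4.733e-6 mol.
Fraction absorbed: 1 − 10^(−0.690) = 0.7958.
Photons absorbed: 0.7958 × 4.733e-6 = 3.767e-6 mol.
Product: Φ × n_abs = 0.48 × 3.767e-6 = 1.808e-6 mol.
Mass: 1.808e-6 × 180.2 = 3.258e-4 g = 0.326 mg.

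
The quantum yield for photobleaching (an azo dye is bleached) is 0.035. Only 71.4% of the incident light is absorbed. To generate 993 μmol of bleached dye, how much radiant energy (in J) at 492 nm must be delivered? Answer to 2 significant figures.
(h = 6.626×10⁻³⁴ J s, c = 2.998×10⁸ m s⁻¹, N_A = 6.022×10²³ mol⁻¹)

Product: 993 μmol = 9.93×10⁻⁴ mol.
Photons that must be absorbed: 9.93×10⁻⁴ / 0.035 = 0.02837 mol.
Incident photons needed: 0.02837 / 0.714 = 0.03973 mol.
Photon energy: hc/λ = 4.038×10⁻¹⁹ J; per mole, 2.432×10⁵ J mol⁻¹.
Energy required: 0.03973 × 2.432×10⁵ = 9700 J.

9700 J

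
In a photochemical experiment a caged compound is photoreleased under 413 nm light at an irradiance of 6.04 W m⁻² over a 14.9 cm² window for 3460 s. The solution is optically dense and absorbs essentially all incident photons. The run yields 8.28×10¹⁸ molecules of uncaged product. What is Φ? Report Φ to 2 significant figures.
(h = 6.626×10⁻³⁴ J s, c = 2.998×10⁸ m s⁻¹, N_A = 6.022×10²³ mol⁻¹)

Product: 8.28×10¹⁸ / 6.022×10²³ = 1.375×10⁻⁵ mol.
Photon energy at 413 nm: hc/λ = (6.626×10⁻³⁴)(2.998×10⁸)/(413×10⁻⁹) = 4.810×10⁻¹⁹ J.
Energy delivered: (6.04 W m⁻²)(14.9×10⁻⁴ m²)(3460 s) = 31.14 J.
Photons incident: 31.14 / 4.810×10⁻¹⁹ = 6.474×10¹⁹, i.e. 6.474×10¹⁹/6.022×10²³ = 1.075×10⁻⁴ mol.
Φ = 1.375×10⁻⁵ mol / 1.075×10⁻⁴ mol photons = 0.13.

Φ = 0.13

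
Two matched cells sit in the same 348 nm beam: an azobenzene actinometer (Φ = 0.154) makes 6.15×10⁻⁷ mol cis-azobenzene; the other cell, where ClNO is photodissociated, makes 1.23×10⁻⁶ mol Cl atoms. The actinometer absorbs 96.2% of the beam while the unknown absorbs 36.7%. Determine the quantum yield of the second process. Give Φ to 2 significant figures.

Photons absorbed by the actinometer: 6.15×10⁻⁷ / 0.154 = 3.994×10⁻⁶ mol.
Incident flux: 3.994×10⁻⁶ / 0.962 = 4.152×10⁻⁶ einstein.
Absorbed by unknown: 0.367 × 4.152×10⁻⁶ = 1.524×10⁻⁶ mol.
Φ(unknown) = 1.23×10⁻⁶ / 1.524×10⁻⁶ = 0.81.

Φ = 0.81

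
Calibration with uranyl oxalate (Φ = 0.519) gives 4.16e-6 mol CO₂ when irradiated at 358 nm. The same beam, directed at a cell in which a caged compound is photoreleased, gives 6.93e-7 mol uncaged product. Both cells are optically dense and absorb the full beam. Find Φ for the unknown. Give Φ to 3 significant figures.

Photons absorbed by the actinometer: 4.16e-6 / 0.519 = 8.015e-6 mol.
Φ(unknown) = 6.93e-7 / 8.015e-6 = 0.0865.

Φ = 0.0865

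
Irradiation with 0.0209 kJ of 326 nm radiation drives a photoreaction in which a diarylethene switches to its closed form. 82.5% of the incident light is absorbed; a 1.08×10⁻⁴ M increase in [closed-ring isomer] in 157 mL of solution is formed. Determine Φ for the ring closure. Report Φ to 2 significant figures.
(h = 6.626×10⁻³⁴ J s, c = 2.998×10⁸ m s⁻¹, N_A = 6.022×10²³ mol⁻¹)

Φ = 0.36

Product: (1.08×10⁻⁴ M)(0.157 L) = 1.696×10⁻⁵ mol.
Photon energy at 326 nm: hc/λ = (6.626×10⁻³⁴)(2.998×10⁸)/(326×10⁻⁹) = 6.093×10⁻¹⁹ J.
Incident energy: 0.0209 kJ = 20.9 J.
Photons incident: 20.9 / 6.093×10⁻¹⁹ = 3.430×10¹⁹, i.e. 3.430×10¹⁹/6.022×10²³ = 5.696×10⁻⁵ mol.
Photons absorbed: 0.825 × 5.696×10⁻⁵ = 4.699×10⁻⁵ mol.
Φ = 1.696×10⁻⁵ mol / 4.699×10⁻⁵ mol photons = 0.36.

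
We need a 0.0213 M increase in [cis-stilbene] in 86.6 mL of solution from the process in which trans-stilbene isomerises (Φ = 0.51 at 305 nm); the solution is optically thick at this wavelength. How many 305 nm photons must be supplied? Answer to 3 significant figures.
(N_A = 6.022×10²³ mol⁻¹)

Product: (0.0213 M)(0.0866 L) = 0.001845 mol.
Photons that must be absorbed: 0.001845 / 0.51 = 0.003618 mol.
Photon count: 0.003618 × 6.022×10²³ = 2.18×10²¹.

2.18×10²¹ photons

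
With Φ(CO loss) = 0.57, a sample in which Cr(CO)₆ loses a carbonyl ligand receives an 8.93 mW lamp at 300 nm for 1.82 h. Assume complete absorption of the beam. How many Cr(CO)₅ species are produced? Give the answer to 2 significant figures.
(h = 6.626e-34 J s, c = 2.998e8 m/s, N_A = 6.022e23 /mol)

5.0e19 species

Photon energy at 300 nm: hc/λ = (6.626e-34)(2.998e8)/(300e-9) = 6.622e-19 J.
Energy delivered: (8.93 mW)(6552 s) = 58.51 J.
Photons incident: 58.51 / 6.622e-19 = 8.836e19, i.e. 8.836e19/6.022e23 = 1.467e-4 mol.
Product: Φ × n_abs = 0.57 × 1.467e-4 = 8.362e-5 mol.
As a count: 8.362e-5 × 6.022e23 = 5.0e19.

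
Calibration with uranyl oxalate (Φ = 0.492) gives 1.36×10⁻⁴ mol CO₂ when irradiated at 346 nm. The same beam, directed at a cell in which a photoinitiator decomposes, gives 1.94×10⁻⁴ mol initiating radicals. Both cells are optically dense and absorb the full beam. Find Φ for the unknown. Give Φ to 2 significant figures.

Φ = 0.70

Photons absorbed by the actinometer: 1.36×10⁻⁴ / 0.492 = 2.764×10⁻⁴ mol.
Φ(unknown) = 1.94×10⁻⁴ / 2.764×10⁻⁴ = 0.70.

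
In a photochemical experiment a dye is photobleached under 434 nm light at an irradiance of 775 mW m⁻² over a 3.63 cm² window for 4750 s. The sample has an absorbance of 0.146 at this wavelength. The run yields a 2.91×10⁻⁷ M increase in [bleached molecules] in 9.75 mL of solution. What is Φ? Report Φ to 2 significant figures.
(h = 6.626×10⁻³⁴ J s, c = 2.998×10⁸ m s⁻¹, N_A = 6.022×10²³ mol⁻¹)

Product: (2.91×10⁻⁷ M)(0.00975 L) = 2.837×10⁻⁹ mol.
Photon energy at 434 nm: hc/λ = (6.626×10⁻³⁴)(2.998×10⁸)/(434×10⁻⁹) = 4.577×10⁻¹⁹ J.
Energy delivered: (775 mW m⁻²)(3.63×10⁻⁴ m²)(4750 s) = 1.336 J.
Photons incident: 1.336 / 4.577×10⁻¹⁹ = 2.919×10¹⁸, i.e. 2.919×10¹⁸/6.022×10²³ = 4.847×10⁻⁶ mol.
Fraction absorbed: 1 − 10^(−0.146) = 0.2855.
Photons absorbed: 0.2855 × 4.847×10⁻⁶ = 1.384×10⁻⁶ mol.
Φ = 2.837×10⁻⁹ mol / 1.384×10⁻⁶ mol photons = 0.0020.

Φ = 0.0020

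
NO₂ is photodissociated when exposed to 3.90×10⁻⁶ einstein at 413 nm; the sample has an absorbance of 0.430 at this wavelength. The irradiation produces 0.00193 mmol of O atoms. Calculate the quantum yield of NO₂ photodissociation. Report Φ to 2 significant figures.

Φ = 0.79

Product: 0.00193 mmol = 1.93×10⁻⁶ mol.
Fraction absorbed: 1 − 10^(−0.430) = 0.6285.
Photons absorbed: 0.6285 × 3.90×10⁻⁶ = 2.451×10⁻⁶ mol.
Φ = 1.93×10⁻⁶ mol / 2.451×10⁻⁶ mol photons = 0.79.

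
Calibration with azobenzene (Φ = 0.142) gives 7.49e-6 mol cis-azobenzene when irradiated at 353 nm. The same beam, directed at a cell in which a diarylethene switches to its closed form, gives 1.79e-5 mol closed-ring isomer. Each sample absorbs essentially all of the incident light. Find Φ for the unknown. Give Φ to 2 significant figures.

Photons absorbed by the actinometer: 7.49e-6 / 0.142 = 5.275e-5 mol.
Φ(unknown) = 1.79e-5 / 5.275e-5 = 0.34.

Φ = 0.34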